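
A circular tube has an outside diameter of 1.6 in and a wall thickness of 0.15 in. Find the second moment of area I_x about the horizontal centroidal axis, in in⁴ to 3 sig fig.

Split into non-overlapping primitives; take the origin at the lower-left of the bounding box.
Outer circle: ⌀1.6, A = 2.0106 in², y = 0.8 in, Ī = 0.3217 in⁴.
Bore (subtracted): ⌀1.3, A = 1.3273 in², y = 0.8 in, Ī = 0.1402 in⁴.
By symmetry the centroid is at mid-height, ȳ = 0.8 in.
All pieces are centred on the horizontal centroidal axis, so I = ΣĪ (holes subtracted) = 0.1815 in⁴.

I_x ≈ 0.182 in⁴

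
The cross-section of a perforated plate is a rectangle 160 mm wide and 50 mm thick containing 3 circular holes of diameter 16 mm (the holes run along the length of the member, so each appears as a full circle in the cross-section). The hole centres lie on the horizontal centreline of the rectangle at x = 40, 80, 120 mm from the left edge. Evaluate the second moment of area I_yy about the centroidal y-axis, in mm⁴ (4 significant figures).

I_yy ≈ 1.641 × 10⁷ mm⁴

Decompose the section into non-overlapping parts with the origin at the bottom-left of its bounding rectangle.
Plate: 160 × 50, A = 8 000 mm², x = 80 mm, Ī = 17 066 667 mm⁴.
Hole 1 (subtracted): ⌀16, A = 201.062 mm², x = 40 mm, Ī = 3216.99 mm⁴.
Hole 2 (subtracted): ⌀16, A = 201.062 mm², x = 80 mm, Ī = 3216.99 mm⁴.
Hole 3 (subtracted): ⌀16, A = 201.062 mm², x = 120 mm, Ī = 3216.99 mm⁴.
By symmetry the centroid is at mid-width, x̄ = 80 mm.
Transfer each piece to the centroidal y-axis using Ī + A·d² with d = x − 80:
  plate: d = 0 mm → contributes +17 066 667 mm⁴
  hole 1: d = -40 mm → contributes −324 916 mm⁴
  hole 2: d = 0 mm → contributes −3216.99 mm⁴
  hole 3: d = 40 mm → contributes −324 916 mm⁴
Total I = 16 413 618 mm⁴.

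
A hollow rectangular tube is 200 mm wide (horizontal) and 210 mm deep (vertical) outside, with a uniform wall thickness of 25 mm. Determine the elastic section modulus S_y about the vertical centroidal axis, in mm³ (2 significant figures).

Split into non-overlapping primitives; take the origin at the lower-left of the bounding box.
Outer rectangle: 200 × 210, A = 42 000 mm², x = 100 mm, Ī = 140 000 000 mm⁴.
Inner void (subtracted): 150 × 160, A = 24 000 mm², x = 100 mm, Ī = 45 000 000 mm⁴.
By symmetry the centroid is at mid-width, x̄ = 100 mm.
All pieces are centred on the vertical centroidal axis, so I = ΣĪ (holes subtracted) = 95 000 000 mm⁴.
Extreme fibre distance c = 100 mm; S = I/c = 950 000 mm³.

S_y ≈ 9.5 × 10⁵ mm³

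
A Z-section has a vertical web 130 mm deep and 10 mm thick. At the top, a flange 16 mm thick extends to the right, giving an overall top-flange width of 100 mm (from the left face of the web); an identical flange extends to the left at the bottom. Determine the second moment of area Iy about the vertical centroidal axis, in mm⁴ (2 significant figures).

Iy ≈ 9.2 × 10⁶ mm⁴

Treat the section as a set of non-overlapping primitives; coordinates are from the bounding-box lower-left.
Web: 10 × 130, A = 1 300 mm², x = 95 mm, Ī = 10 833 mm⁴.
Top flange (beyond web): 90 × 16, A = 1 440 mm², x = 145 mm, Ī = 972 000 mm⁴.
Bottom flange (beyond web): 90 × 16, A = 1 440 mm², x = 45 mm, Ī = 972 000 mm⁴.
Centroid: x̄ = ΣA·x / ΣA = 95 mm.
Transfer each piece to the vertical centroidal axis using Ī + A·d² with d = x − 95:
  web: d = 0 mm → contributes +10 833 mm⁴
  top flange (beyond web): d = 50 mm → contributes +4 572 000 mm⁴
  bottom flange (beyond web): d = -50 mm → contributes +4 572 000 mm⁴
Total I = 9 154 833 mm⁴.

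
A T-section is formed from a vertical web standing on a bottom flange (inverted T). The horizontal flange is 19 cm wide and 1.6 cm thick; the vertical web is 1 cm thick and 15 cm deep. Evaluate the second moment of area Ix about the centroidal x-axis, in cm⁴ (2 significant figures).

Split into non-overlapping primitives; take the origin at the lower-left of the bounding box.
Flange: 19 × 1.6, A = 30.4 cm², y = 0.8 cm, Ī = 6.485 cm⁴.
Web: 1 × 15, A = 15 cm², y = 9.1 cm, Ī = 281.3 cm⁴.
Centroid: ȳ = ΣA·y / ΣA = 3.542 cm.
Transfer each piece to the centroidal x-axis using Ī + A·d² with d = y − 3.542:
  flange: d = -2.742 cm → contributes +235.1 cm⁴
  web: d = 5.558 cm → contributes +744.6 cm⁴
Total I = 979.7 cm⁴.

Ix ≈ 980 cm⁴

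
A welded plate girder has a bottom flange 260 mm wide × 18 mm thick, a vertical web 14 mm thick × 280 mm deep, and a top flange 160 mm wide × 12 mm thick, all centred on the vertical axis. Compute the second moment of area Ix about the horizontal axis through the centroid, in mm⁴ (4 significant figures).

Decompose the section into non-overlapping parts with the origin at the bottom-left of its bounding rectangle.
Bottom plate: 260 × 18, A = 4 680 mm², y = 9 mm, Ī = 126 360 mm⁴.
Web plate: 14 × 280, A = 3 920 mm², y = 158 mm, Ī = 25 610 667 mm⁴.
Top plate: 160 × 12, A = 1 920 mm², y = 304 mm, Ī = 23 040 mm⁴.
Centroid: ȳ = ΣA·y / ΣA = 118.361 mm.
Transfer each piece to the horizontal axis through the centroid using Ī + A·d² with d = y − 118.361:
  bottom plate: d = -109.361 mm → contributes +56 098 578 mm⁴
  web plate: d = 39.6388 mm → contributes +31 769 901 mm⁴
  top plate: d = 185.639 mm → contributes +66 189 615 mm⁴
Total I = 154 058 094 mm⁴.

Ix ≈ 1.541 × 10⁸ mm⁴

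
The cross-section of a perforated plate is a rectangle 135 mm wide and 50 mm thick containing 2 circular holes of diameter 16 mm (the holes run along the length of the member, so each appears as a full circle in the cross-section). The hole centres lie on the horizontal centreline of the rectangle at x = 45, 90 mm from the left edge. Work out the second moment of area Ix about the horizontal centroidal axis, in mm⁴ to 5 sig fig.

Ix ≈ 1.3998 × 10⁶ mm⁴

Treat the section as a set of non-overlapping primitives; coordinates are from the bounding-box lower-left.
Plate: 135 × 50, A = 6 750 mm², y = 25 mm, Ī = 1 406 250 mm⁴.
Hole 1 (subtracted): ⌀16, A = 201.0619 mm², y = 25 mm, Ī = 3216.991 mm⁴.
Hole 2 (subtracted): ⌀16, A = 201.0619 mm², y = 25 mm, Ī = 3216.991 mm⁴.
By symmetry the centroid is at mid-height, ȳ = 25 mm.
All pieces are centred on the horizontal centroidal axis, so I = ΣĪ (holes subtracted) = 1 399 816 mm⁴.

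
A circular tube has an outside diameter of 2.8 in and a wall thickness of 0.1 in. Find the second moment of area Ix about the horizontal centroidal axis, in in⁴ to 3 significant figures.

Ix ≈ 0.774 in⁴

Treat the section as a set of non-overlapping primitives; coordinates are from the bounding-box lower-left.
Outer circle: ⌀2.8, A = 6.1575 in², y = 1.4 in, Ī = 3.0172 in⁴.
Bore (subtracted): ⌀2.6, A = 5.3093 in², y = 1.4 in, Ī = 2.2432 in⁴.
By symmetry the centroid is at mid-height, ȳ = 1.4 in.
All pieces are centred on the horizontal centroidal axis, so I = ΣĪ (holes subtracted) = 0.77401 in⁴.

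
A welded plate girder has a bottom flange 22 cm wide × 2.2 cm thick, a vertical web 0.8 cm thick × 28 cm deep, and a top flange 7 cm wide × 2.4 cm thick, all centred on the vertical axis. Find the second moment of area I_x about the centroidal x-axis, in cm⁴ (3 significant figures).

Treat the section as a set of non-overlapping primitives; coordinates are from the bounding-box lower-left.
Bottom plate: 22 × 2.2, A = 48.4 cm², y = 1.1 cm, Ī = 19.521 cm⁴.
Web plate: 0.8 × 28, A = 22.4 cm², y = 16.2 cm, Ī = 1463.5 cm⁴.
Top plate: 7 × 2.4, A = 16.8 cm², y = 31.4 cm, Ī = 8.064 cm⁴.
Centroid: ȳ = ΣA·y / ΣA = 10.772 cm.
Transfer each piece to the centroidal x-axis using Ī + A·d² with d = y − 10.772:
  bottom plate: d = -9.6721 cm → contributes +4547.4 cm⁴
  web plate: d = 5.4279 cm → contributes +2123.4 cm⁴
  top plate: d = 20.628 cm → contributes +7156.6 cm⁴
Total I = 13 827 cm⁴.

I_x ≈ 1.38 × 10⁴ cm⁴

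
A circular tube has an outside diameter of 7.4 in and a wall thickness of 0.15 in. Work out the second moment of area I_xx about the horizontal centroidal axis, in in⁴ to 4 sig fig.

Treat the section as a set of non-overlapping primitives; coordinates are from the bounding-box lower-left.
Outer circle: ⌀7.4, A = 43.0084 in², y = 3.7 in, Ī = 147.196 in⁴.
Bore (subtracted): ⌀7.1, A = 39.5919 in², y = 3.7 in, Ī = 124.739 in⁴.
By symmetry the centroid is at mid-height, ȳ = 3.7 in.
All pieces are centred on the horizontal centroidal axis, so I = ΣĪ (holes subtracted) = 22.457 in⁴.

I_xx ≈ 22.46 in⁴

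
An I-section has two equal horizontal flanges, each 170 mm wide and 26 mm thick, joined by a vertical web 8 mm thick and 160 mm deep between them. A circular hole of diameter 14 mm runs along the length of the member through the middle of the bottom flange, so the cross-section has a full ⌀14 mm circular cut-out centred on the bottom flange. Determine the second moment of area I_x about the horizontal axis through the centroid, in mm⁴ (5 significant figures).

I_x ≈ 7.8332 × 10⁷ mm⁴

Decompose the section into non-overlapping parts with the origin at the bottom-left of its bounding rectangle.
Bottom flange: 170 × 26, A = 4 420 mm², y = 13 mm, Ī = 248993.3 mm⁴.
Web: 8 × 160, A = 1 280 mm², y = 106 mm, Ī = 2 730 667 mm⁴.
Top flange: 170 × 26, A = 4 420 mm², y = 199 mm, Ī = 248993.3 mm⁴.
Hole (subtracted): ⌀14, A = 153.938 mm², y = 13 mm, Ī = 1885.741 mm⁴.
Centroid: ȳ = ΣA·y / ΣA = 107.4365 mm.
Transfer each piece to the horizontal axis through the centroid using Ī + A·d² with d = y − 107.4365:
  bottom flange: d = -94.4365 mm → contributes +39 667 669 mm⁴
  web: d = -1.436499 mm → contributes +2 733 308 mm⁴
  top flange: d = 91.5635 mm → contributes +37 305 720 mm⁴
  hole: d = -94.4365 mm → contributes −1 374 744 mm⁴
Total I = 78 331 952 mm⁴.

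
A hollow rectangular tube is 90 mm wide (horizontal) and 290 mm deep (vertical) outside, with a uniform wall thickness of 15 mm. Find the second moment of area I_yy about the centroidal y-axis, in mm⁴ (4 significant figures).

I_yy ≈ 1.294 × 10⁷ mm⁴

Treat the section as a set of non-overlapping primitives; coordinates are from the bounding-box lower-left.
Outer rectangle: 90 × 290, A = 26 100 mm², x = 45 mm, Ī = 17 617 500 mm⁴.
Inner void (subtracted): 60 × 260, A = 15 600 mm², x = 45 mm, Ī = 4 680 000 mm⁴.
By symmetry the centroid is at mid-width, x̄ = 45 mm.
All pieces are centred on the centroidal y-axis, so I = ΣĪ (holes subtracted) = 12 937 500 mm⁴.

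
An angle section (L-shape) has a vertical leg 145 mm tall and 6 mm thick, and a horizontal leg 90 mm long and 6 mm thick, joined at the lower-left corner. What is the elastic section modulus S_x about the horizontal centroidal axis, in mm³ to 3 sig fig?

S_x ≈ 3.13 × 10⁴ mm³

Decompose the section into non-overlapping parts with the origin at the bottom-left of its bounding rectangle.
Vertical leg: 6 × 145, A = 870 mm², y = 72.5 mm, Ī = 1 524 313 mm⁴.
Horizontal leg (remainder): 84 × 6, A = 504 mm², y = 3 mm, Ī = 1 512 mm⁴.
Centroid: ȳ = ΣA·y / ΣA = 47.007 mm.
Transfer each piece to the horizontal centroidal axis using Ī + A·d² with d = y − 47.007:
  vertical leg: d = 25.493 mm → contributes +2 089 739 mm⁴
  horizontal leg (remainder): d = -44.007 mm → contributes +977 547 mm⁴
Total I = 3 067 286 mm⁴.
Extreme fibre distance c = 97.993 mm; S = I/c = 31 301 mm³.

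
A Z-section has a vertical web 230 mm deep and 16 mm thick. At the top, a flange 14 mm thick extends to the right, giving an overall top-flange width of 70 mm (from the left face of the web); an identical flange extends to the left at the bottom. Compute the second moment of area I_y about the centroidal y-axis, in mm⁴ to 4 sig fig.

I_y ≈ 2.298 × 10⁶ mm⁴

Break the section into simple shapes (no overlaps), measuring from the bottom-left corner of the bounding box.
Web: 16 × 230, A = 3 680 mm², x = 62 mm, Ī = 78506.7 mm⁴.
Top flange (beyond web): 54 × 14, A = 756 mm², x = 97 mm, Ī = 183 708 mm⁴.
Bottom flange (beyond web): 54 × 14, A = 756 mm², x = 27 mm, Ī = 183 708 mm⁴.
Centroid: x̄ = ΣA·x / ΣA = 62 mm.
Transfer each piece to the centroidal y-axis using Ī + A·d² with d = x − 62:
  web: d = 0 mm → contributes +78506.7 mm⁴
  top flange (beyond web): d = 35 mm → contributes +1 109 808 mm⁴
  bottom flange (beyond web): d = -35 mm → contributes +1 109 808 mm⁴
Total I = 2 298 123 mm⁴.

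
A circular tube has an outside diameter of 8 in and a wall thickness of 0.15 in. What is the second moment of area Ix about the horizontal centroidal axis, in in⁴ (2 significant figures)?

Decompose the section into non-overlapping parts with the origin at the bottom-left of its bounding rectangle.
Outer circle: ⌀8, A = 50.27 in², y = 4 in, Ī = 201.1 in⁴.
Bore (subtracted): ⌀7.7, A = 46.57 in², y = 4 in, Ī = 172.6 in⁴.
By symmetry the centroid is at mid-height, ȳ = 4 in.
All pieces are centred on the horizontal centroidal axis, so I = ΣĪ (holes subtracted) = 28.5 in⁴.

Ix ≈ 29 in⁴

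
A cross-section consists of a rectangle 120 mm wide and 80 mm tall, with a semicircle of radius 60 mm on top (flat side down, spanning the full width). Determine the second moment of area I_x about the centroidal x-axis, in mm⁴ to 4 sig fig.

I_x ≈ 2.179 × 10⁷ mm⁴

Break the section into simple shapes (no overlaps), measuring from the bottom-left corner of the bounding box.
Rectangular body: 120 × 80, A = 9 600 mm², y = 40 mm, Ī = 5 120 000 mm⁴.
Semicircular cap: semicircle r = 60, A = 5654.87 mm², y = 105.465 mm, Ī = 1 422 450 mm⁴.
Centroid: ȳ = ΣA·y / ΣA = 64.2673 mm.
Transfer each piece to the centroidal x-axis using Ī + A·d² with d = y − 64.2673:
  rectangular body: d = -24.2673 mm → contributes +10 773 465 mm⁴
  semicircular cap: d = 41.1975 mm → contributes +11 020 071 mm⁴
Total I = 21 793 536 mm⁴.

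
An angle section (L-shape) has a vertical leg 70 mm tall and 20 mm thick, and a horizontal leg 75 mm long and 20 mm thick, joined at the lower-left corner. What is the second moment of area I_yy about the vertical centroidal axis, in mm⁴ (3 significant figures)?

I_yy ≈ 1.19 × 10⁶ mm⁴

Break the section into simple shapes (no overlaps), measuring from the bottom-left corner of the bounding box.
Vertical leg: 20 × 70, A = 1 400 mm², x = 10 mm, Ī = 46 667 mm⁴.
Horizontal leg (remainder): 55 × 20, A = 1 100 mm², x = 47.5 mm, Ī = 277 292 mm⁴.
Centroid: x̄ = ΣA·x / ΣA = 26.5 mm.
Transfer each piece to the vertical centroidal axis using Ī + A·d² with d = x − 26.5:
  vertical leg: d = -16.5 mm → contributes +427 817 mm⁴
  horizontal leg (remainder): d = 21 mm → contributes +762 392 mm⁴
Total I = 1 190 208 mm⁴.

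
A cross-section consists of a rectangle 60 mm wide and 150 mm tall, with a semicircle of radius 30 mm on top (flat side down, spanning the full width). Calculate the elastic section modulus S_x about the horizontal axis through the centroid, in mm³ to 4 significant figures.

S_x ≈ 2.833 × 10⁵ mm³

Break the section into simple shapes (no overlaps), measuring from the bottom-left corner of the bounding box.
Rectangular body: 60 × 150, A = 9 000 mm², y = 75 mm, Ī = 16 875 000 mm⁴.
Semicircular cap: semicircle r = 30, A = 1413.72 mm², y = 162.732 mm, Ī = 88903.1 mm⁴.
Centroid: ȳ = ΣA·y / ΣA = 86.9101 mm.
Transfer each piece to the horizontal axis through the centroid using Ī + A·d² with d = y − 86.9101:
  rectangular body: d = -11.9101 mm → contributes +18 151 661 mm⁴
  semicircular cap: d = 75.8223 mm → contributes +8 216 382 mm⁴
Total I = 26 368 044 mm⁴.
Extreme fibre distance c = 93.0899 mm; S = I/c = 283 254 mm³.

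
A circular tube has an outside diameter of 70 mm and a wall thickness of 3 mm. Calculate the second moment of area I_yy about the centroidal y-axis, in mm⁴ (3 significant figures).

I_yy ≈ 3.55 × 10⁵ mm⁴

Break the section into simple shapes (no overlaps), measuring from the bottom-left corner of the bounding box.
Outer circle: ⌀70, A = 3848.5 mm², x = 35 mm, Ī = 1 178 588 mm⁴.
Bore (subtracted): ⌀64, A = 3 217 mm², x = 35 mm, Ī = 823 550 mm⁴.
By symmetry the centroid is at mid-width, x̄ = 35 mm.
All pieces are centred on the centroidal y-axis, so I = ΣĪ (holes subtracted) = 355 038 mm⁴.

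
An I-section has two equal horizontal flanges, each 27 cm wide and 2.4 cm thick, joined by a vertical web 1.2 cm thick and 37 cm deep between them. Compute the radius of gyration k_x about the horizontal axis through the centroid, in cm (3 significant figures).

k_x ≈ 17.8 cm

Decompose the section into non-overlapping parts with the origin at the bottom-left of its bounding rectangle.
Bottom flange: 27 × 2.4, A = 64.8 cm², y = 1.2 cm, Ī = 31.104 cm⁴.
Web: 1.2 × 37, A = 44.4 cm², y = 20.9 cm, Ī = 5065.3 cm⁴.
Top flange: 27 × 2.4, A = 64.8 cm², y = 40.6 cm, Ī = 31.104 cm⁴.
By symmetry the centroid is at mid-height, ȳ = 20.9 cm.
Transfer each piece to the horizontal axis through the centroid using Ī + A·d² with d = y − 20.9:
  bottom flange: d = -19.7 cm → contributes +25 179 cm⁴
  web: d = 0 cm → contributes +5065.3 cm⁴
  top flange: d = 19.7 cm → contributes +25 179 cm⁴
Total I = 55 424 cm⁴.
Radius of gyration: k = √(I/A) = √(55 424 / 174) = 17.847 cm.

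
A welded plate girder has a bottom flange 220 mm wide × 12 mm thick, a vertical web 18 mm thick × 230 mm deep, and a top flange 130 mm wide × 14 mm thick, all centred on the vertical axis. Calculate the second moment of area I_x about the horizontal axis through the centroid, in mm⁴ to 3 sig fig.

I_x ≈ 8.29 × 10⁷ mm⁴

Split into non-overlapping primitives; take the origin at the lower-left of the bounding box.
Bottom plate: 220 × 12, A = 2 640 mm², y = 6 mm, Ī = 31 680 mm⁴.
Web plate: 18 × 230, A = 4 140 mm², y = 127 mm, Ī = 18 250 500 mm⁴.
Top plate: 130 × 14, A = 1 820 mm², y = 249 mm, Ī = 29 727 mm⁴.
Centroid: ȳ = ΣA·y / ΣA = 115.67 mm.
Transfer each piece to the horizontal axis through the centroid using Ī + A·d² with d = y − 115.67:
  bottom plate: d = -109.67 mm → contributes +31 786 862 mm⁴
  web plate: d = 11.326 mm → contributes +18 781 533 mm⁴
  top plate: d = 133.33 mm → contributes +32 381 520 mm⁴
Total I = 82 949 915 mm⁴.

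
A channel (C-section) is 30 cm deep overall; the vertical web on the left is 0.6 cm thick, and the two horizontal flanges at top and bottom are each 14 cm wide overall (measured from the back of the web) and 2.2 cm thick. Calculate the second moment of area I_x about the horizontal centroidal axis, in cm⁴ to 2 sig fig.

Treat the section as a set of non-overlapping primitives; coordinates are from the bounding-box lower-left.
Web: 0.6 × 30, A = 18 cm², y = 15 cm, Ī = 1 350 cm⁴.
Top flange (beyond web): 13.4 × 2.2, A = 29.48 cm², y = 28.9 cm, Ī = 11.89 cm⁴.
Bottom flange (beyond web): 13.4 × 2.2, A = 29.48 cm², y = 1.1 cm, Ī = 11.89 cm⁴.
By symmetry the centroid is at mid-height, ȳ = 15 cm.
Transfer each piece to the horizontal centroidal axis using Ī + A·d² with d = y − 15:
  web: d = 0 cm → contributes +1 350 cm⁴
  top flange (beyond web): d = 13.9 cm → contributes +5 708 cm⁴
  bottom flange (beyond web): d = -13.9 cm → contributes +5 708 cm⁴
Total I = 12 765 cm⁴.

I_x ≈ 1.3 × 10⁴ cm⁴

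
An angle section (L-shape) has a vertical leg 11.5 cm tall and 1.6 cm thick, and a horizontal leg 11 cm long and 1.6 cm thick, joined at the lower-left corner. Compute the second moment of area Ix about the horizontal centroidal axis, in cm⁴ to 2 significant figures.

Break the section into simple shapes (no overlaps), measuring from the bottom-left corner of the bounding box.
Vertical leg: 1.6 × 11.5, A = 18.4 cm², y = 5.75 cm, Ī = 202.8 cm⁴.
Horizontal leg (remainder): 9.4 × 1.6, A = 15.04 cm², y = 0.8 cm, Ī = 3.209 cm⁴.
Centroid: ȳ = ΣA·y / ΣA = 3.524 cm.
Transfer each piece to the horizontal centroidal axis using Ī + A·d² with d = y − 3.524:
  vertical leg: d = 2.226 cm → contributes +294 cm⁴
  horizontal leg (remainder): d = -2.724 cm → contributes +114.8 cm⁴
Total I = 408.8 cm⁴.

Ix ≈ 410 cm⁴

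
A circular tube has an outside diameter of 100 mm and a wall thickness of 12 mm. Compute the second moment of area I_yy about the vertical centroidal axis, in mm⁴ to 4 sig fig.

I_yy ≈ 3.271 × 10⁶ mm⁴

Decompose the section into non-overlapping parts with the origin at the bottom-left of its bounding rectangle.
Outer circle: ⌀100, A = 7853.98 mm², x = 50 mm, Ī = 4 908 739 mm⁴.
Bore (subtracted): ⌀76, A = 4536.46 mm², x = 50 mm, Ī = 1 637 662 mm⁴.
By symmetry the centroid is at mid-width, x̄ = 50 mm.
All pieces are centred on the vertical centroidal axis, so I = ΣĪ (holes subtracted) = 3 271 077 mm⁴.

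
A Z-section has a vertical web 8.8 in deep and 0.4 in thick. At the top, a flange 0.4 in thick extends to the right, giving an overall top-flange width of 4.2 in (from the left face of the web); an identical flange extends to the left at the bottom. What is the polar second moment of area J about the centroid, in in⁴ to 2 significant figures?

J ≈ 93 in⁴

Decompose the section into non-overlapping parts with the origin at the bottom-left of its bounding rectangle.
Web: 0.4 × 8.8, A = 3.52 in², y = 4.4 in, Ī = 22.72 in⁴.
Top flange (beyond web): 3.8 × 0.4, A = 1.52 in², y = 8.6 in, Ī = 0.02027 in⁴.
Bottom flange (beyond web): 3.8 × 0.4, A = 1.52 in², y = 0.2 in, Ī = 0.02027 in⁴.
Centroid: ȳ = ΣA·y / ΣA = 4.4 in.
Transfer each piece to the centroidal x-axis using Ī + A·d² with d = y − 4.4:
  web: d = 0 in → contributes +22.72 in⁴
  top flange (beyond web): d = 4.2 in → contributes +26.83 in⁴
  bottom flange (beyond web): d = -4.2 in → contributes +26.83 in⁴
Total I = 76.38 in⁴.
For the y-axis: x̄ = 4 in.
Repeating about the centroidal y-axis gives I_y = 17.11 in⁴.
Polar second moment: J = I_x + I_y = 93.49 in⁴.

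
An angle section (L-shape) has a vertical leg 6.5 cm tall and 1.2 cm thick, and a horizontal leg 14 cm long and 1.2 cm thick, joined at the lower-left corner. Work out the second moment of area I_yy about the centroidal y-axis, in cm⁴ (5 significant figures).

I_yy ≈ 464.13 cm⁴

Decompose the section into non-overlapping parts with the origin at the bottom-left of its bounding rectangle.
Vertical leg: 1.2 × 6.5, A = 7.8 cm², x = 0.6 cm, Ī = 0.936 cm⁴.
Horizontal leg (remainder): 12.8 × 1.2, A = 15.36 cm², x = 7.6 cm, Ī = 209.7152 cm⁴.
Centroid: x̄ = ΣA·x / ΣA = 5.242487 cm.
Transfer each piece to the centroidal y-axis using Ī + A·d² with d = x − 5.242487:
  vertical leg: d = -4.642487 cm → contributes +169.047 cm⁴
  horizontal leg (remainder): d = 2.357513 cm → contributes +295.084 cm⁴
Total I = 464.131 cm⁴.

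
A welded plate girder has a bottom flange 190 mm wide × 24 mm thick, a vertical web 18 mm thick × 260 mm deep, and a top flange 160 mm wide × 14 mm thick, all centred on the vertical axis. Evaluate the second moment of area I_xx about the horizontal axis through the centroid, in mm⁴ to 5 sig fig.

I_xx ≈ 1.5050 × 10⁸ mm⁴

Treat the section as a set of non-overlapping primitives; coordinates are from the bounding-box lower-left.
Bottom plate: 190 × 24, A = 4 560 mm², y = 12 mm, Ī = 218 880 mm⁴.
Web plate: 18 × 260, A = 4 680 mm², y = 154 mm, Ī = 26 364 000 mm⁴.
Top plate: 160 × 14, A = 2 240 mm², y = 291 mm, Ī = 36586.67 mm⁴.
Centroid: ȳ = ΣA·y / ΣA = 124.3275 mm.
Transfer each piece to the horizontal axis through the centroid using Ī + A·d² with d = y − 124.3275:
  bottom plate: d = -112.3275 mm → contributes +57 754 557 mm⁴
  web plate: d = 29.67247 mm → contributes +30 484 533 mm⁴
  top plate: d = 166.6725 mm → contributes +62 263 145 mm⁴
Total I = 150 502 235 mm⁴.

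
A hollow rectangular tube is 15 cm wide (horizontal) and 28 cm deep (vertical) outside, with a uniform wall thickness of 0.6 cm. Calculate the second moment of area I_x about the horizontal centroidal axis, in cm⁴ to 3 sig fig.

Decompose the section into non-overlapping parts with the origin at the bottom-left of its bounding rectangle.
Outer rectangle: 15 × 28, A = 420 cm², y = 14 cm, Ī = 27 440 cm⁴.
Inner void (subtracted): 13.8 × 26.8, A = 369.84 cm², y = 14 cm, Ī = 22 136 cm⁴.
By symmetry the centroid is at mid-height, ȳ = 14 cm.
All pieces are centred on the horizontal centroidal axis, so I = ΣĪ (holes subtracted) = 5303.8 cm⁴.

I_x ≈ 5300 cm⁴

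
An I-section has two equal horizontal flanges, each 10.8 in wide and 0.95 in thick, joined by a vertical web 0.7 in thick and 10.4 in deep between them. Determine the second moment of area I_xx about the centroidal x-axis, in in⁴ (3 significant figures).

Split into non-overlapping primitives; take the origin at the lower-left of the bounding box.
Bottom flange: 10.8 × 0.95, A = 10.26 in², y = 0.475 in, Ī = 0.77164 in⁴.
Web: 0.7 × 10.4, A = 7.28 in², y = 6.15 in, Ī = 65.617 in⁴.
Top flange: 10.8 × 0.95, A = 10.26 in², y = 11.825 in, Ī = 0.77164 in⁴.
By symmetry the centroid is at mid-height, ȳ = 6.15 in.
Transfer each piece to the centroidal x-axis using Ī + A·d² with d = y − 6.15:
  bottom flange: d = -5.675 in → contributes +331.2 in⁴
  web: d = 0 in → contributes +65.617 in⁴
  top flange: d = 5.675 in → contributes +331.2 in⁴
Total I = 728.02 in⁴.

I_xx ≈ 728 in⁴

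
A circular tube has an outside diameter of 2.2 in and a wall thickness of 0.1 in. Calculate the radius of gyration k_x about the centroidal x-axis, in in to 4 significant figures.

Break the section into simple shapes (no overlaps), measuring from the bottom-left corner of the bounding box.
Outer circle: ⌀2.2, A = 3.80133 in², y = 1.1 in, Ī = 1.1499 in⁴.
Bore (subtracted): ⌀2, A = 3.14159 in², y = 1.1 in, Ī = 0.785398 in⁴.
By symmetry the centroid is at mid-height, ȳ = 1.1 in.
All pieces are centred on the centroidal x-axis, so I = ΣĪ (holes subtracted) = 0.364503 in⁴.
Radius of gyration: k = √(I/A) = √(0.364503 / 0.659734) = 0.743303 in.

k_x ≈ 0.7433 in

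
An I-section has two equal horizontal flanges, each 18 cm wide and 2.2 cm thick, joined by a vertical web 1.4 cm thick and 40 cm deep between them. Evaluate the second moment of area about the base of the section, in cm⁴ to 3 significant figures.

Treat the section as a set of non-overlapping primitives; coordinates are from the bounding-box lower-left.
Bottom flange: 18 × 2.2, A = 39.6 cm², y = 1.1 cm, Ī = 15.972 cm⁴.
Web: 1.4 × 40, A = 56 cm², y = 22.2 cm, Ī = 7466.7 cm⁴.
Top flange: 18 × 2.2, A = 39.6 cm², y = 43.3 cm, Ī = 15.972 cm⁴.
Transfer each piece to a horizontal axis along the bottom face using Ī + A·d² with d = y − 0:
  bottom flange: d = 1.1 cm → contributes +63.888 cm⁴
  web: d = 22.2 cm → contributes +35 066 cm⁴
  top flange: d = 43.3 cm → contributes +74 262 cm⁴
Total I = 109 391 cm⁴.

I_base ≈ 1.09 × 10⁵ cm⁴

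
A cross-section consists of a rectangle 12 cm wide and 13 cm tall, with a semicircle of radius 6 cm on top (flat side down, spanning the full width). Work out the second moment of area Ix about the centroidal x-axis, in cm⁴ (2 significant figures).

Treat the section as a set of non-overlapping primitives; coordinates are from the bounding-box lower-left.
Rectangular body: 12 × 13, A = 156 cm², y = 6.5 cm, Ī = 2 197 cm⁴.
Semicircular cap: semicircle r = 6, A = 56.55 cm², y = 15.55 cm, Ī = 142.2 cm⁴.
Centroid: ȳ = ΣA·y / ΣA = 8.907 cm.
Transfer each piece to the centroidal x-axis using Ī + A·d² with d = y − 8.907:
  rectangular body: d = -2.407 cm → contributes +3 101 cm⁴
  semicircular cap: d = 6.64 cm → contributes +2 635 cm⁴
Total I = 5 736 cm⁴.

Ix ≈ 5700 cm⁴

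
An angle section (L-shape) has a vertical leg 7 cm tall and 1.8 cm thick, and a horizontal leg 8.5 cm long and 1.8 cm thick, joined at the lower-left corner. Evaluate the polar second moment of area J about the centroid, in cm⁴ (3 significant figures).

J ≈ 256 cm⁴

Decompose the section into non-overlapping parts with the origin at the bottom-left of its bounding rectangle.
Vertical leg: 1.8 × 7, A = 12.6 cm², y = 3.5 cm, Ī = 51.45 cm⁴.
Horizontal leg (remainder): 6.7 × 1.8, A = 12.06 cm², y = 0.9 cm, Ī = 3.2562 cm⁴.
Centroid: ȳ = ΣA·y / ΣA = 2.2285 cm.
Transfer each piece to the centroidal x-axis using Ī + A·d² with d = y − 2.2285:
  vertical leg: d = 1.2715 cm → contributes +71.822 cm⁴
  horizontal leg (remainder): d = -1.3285 cm → contributes +24.54 cm⁴
Total I = 96.362 cm⁴.
For the y-axis: x̄ = 2.9785 cm.
Repeating about the centroidal y-axis gives I_y = 159.82 cm⁴.
Polar second moment: J = I_x + I_y = 256.18 cm⁴.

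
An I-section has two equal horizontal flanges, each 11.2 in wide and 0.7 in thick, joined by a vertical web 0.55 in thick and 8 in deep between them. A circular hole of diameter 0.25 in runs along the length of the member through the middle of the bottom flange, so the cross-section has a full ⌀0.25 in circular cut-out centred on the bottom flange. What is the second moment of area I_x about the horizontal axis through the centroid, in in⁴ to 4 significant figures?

I_x ≈ 319.9 in⁴

Decompose the section into non-overlapping parts with the origin at the bottom-left of its bounding rectangle.
Bottom flange: 11.2 × 0.7, A = 7.84 in², y = 0.35 in, Ī = 0.320133 in⁴.
Web: 0.55 × 8, A = 4.4 in², y = 4.7 in, Ī = 23.4667 in⁴.
Top flange: 11.2 × 0.7, A = 7.84 in², y = 9.05 in, Ī = 0.320133 in⁴.
Hole (subtracted): ⌀0.25, A = 0.0490874 in², y = 0.35 in, Ī = 0.000191748 in⁴.
Centroid: ȳ = ΣA·y / ΣA = 4.71066 in.
Transfer each piece to the horizontal axis through the centroid using Ī + A·d² with d = y − 4.71066:
  bottom flange: d = -4.36066 in → contributes +149.401 in⁴
  web: d = -0.01066 in → contributes +23.4672 in⁴
  top flange: d = 4.33934 in → contributes +147.946 in⁴
  hole: d = -4.36066 in → contributes −0.933606 in⁴
Total I = 319.88 in⁴.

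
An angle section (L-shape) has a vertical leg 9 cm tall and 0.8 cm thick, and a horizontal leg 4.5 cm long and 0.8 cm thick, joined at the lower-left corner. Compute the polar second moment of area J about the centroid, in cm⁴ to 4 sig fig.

Treat the section as a set of non-overlapping primitives; coordinates are from the bounding-box lower-left.
Vertical leg: 0.8 × 9, A = 7.2 cm², y = 4.5 cm, Ī = 48.6 cm⁴.
Horizontal leg (remainder): 3.7 × 0.8, A = 2.96 cm², y = 0.4 cm, Ī = 0.157867 cm⁴.
Centroid: ȳ = ΣA·y / ΣA = 3.30551 cm.
Transfer each piece to the centroidal x-axis using Ī + A·d² with d = y − 3.30551:
  vertical leg: d = 1.19449 cm → contributes +58.873 cm⁴
  horizontal leg (remainder): d = -2.90551 cm → contributes +25.1462 cm⁴
Total I = 84.0192 cm⁴.
For the y-axis: x̄ = 1.05551 cm.
Repeating about the centroidal y-axis gives I_y = 14.3802 cm⁴.
Polar second moment: J = I_x + I_y = 98.3993 cm⁴.

J ≈ 98.40 cm⁴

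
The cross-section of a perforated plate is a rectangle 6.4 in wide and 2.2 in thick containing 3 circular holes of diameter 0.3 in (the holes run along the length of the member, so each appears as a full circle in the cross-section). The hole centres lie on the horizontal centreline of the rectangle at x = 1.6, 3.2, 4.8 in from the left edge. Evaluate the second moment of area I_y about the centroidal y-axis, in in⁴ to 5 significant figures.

Decompose the section into non-overlapping parts with the origin at the bottom-left of its bounding rectangle.
Plate: 6.4 × 2.2, A = 14.08 in², x = 3.2 in, Ī = 48.05973 in⁴.
Hole 1 (subtracted): ⌀0.3, A = 0.07068583 in², x = 1.6 in, Ī = 0.0003976078 in⁴.
Hole 2 (subtracted): ⌀0.3, A = 0.07068583 in², x = 3.2 in, Ī = 0.0003976078 in⁴.
Hole 3 (subtracted): ⌀0.3, A = 0.07068583 in², x = 4.8 in, Ī = 0.0003976078 in⁴.
By symmetry the centroid is at mid-width, x̄ = 3.2 in.
Transfer each piece to the centroidal y-axis using Ī + A·d² with d = x − 3.2:
  plate: d = 0 in → contributes +48.05973 in⁴
  hole 1: d = -1.6 in → contributes −0.1813533 in⁴
  hole 2: d = 0 in → contributes −0.0003976078 in⁴
  hole 3: d = 1.6 in → contributes −0.1813533 in⁴
Total I = 47.69663 in⁴.

I_y ≈ 47.697 in⁴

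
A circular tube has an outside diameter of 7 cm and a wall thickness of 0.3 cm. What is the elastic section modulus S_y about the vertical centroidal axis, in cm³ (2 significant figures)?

S_y ≈ 10 cm³

Split into non-overlapping primitives; take the origin at the lower-left of the bounding box.
Outer circle: ⌀7, A = 38.48 cm², x = 3.5 cm, Ī = 117.9 cm⁴.
Bore (subtracted): ⌀6.4, A = 32.17 cm², x = 3.5 cm, Ī = 82.35 cm⁴.
By symmetry the centroid is at mid-width, x̄ = 3.5 cm.
All pieces are centred on the vertical centroidal axis, so I = ΣĪ (holes subtracted) = 35.5 cm⁴.
Extreme fibre distance c = 3.5 cm; S = I/c = 10.14 cm³.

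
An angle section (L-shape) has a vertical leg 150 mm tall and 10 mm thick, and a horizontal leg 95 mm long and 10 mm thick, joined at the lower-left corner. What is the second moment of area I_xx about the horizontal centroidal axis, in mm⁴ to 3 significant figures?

I_xx ≈ 5.48 × 10⁶ mm⁴

Split into non-overlapping primitives; take the origin at the lower-left of the bounding box.
Vertical leg: 10 × 150, A = 1 500 mm², y = 75 mm, Ī = 2 812 500 mm⁴.
Horizontal leg (remainder): 85 × 10, A = 850 mm², y = 5 mm, Ī = 7083.3 mm⁴.
Centroid: ȳ = ΣA·y / ΣA = 49.681 mm.
Transfer each piece to the horizontal centroidal axis using Ī + A·d² with d = y − 49.681:
  vertical leg: d = 25.319 mm → contributes +3 774 089 mm⁴
  horizontal leg (remainder): d = -44.681 mm → contributes +1 704 005 mm⁴
Total I = 5 478 094 mm⁴.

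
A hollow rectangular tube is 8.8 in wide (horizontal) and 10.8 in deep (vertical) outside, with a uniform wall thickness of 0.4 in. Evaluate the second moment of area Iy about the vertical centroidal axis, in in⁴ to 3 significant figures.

Iy ≈ 187 in⁴

Split into non-overlapping primitives; take the origin at the lower-left of the bounding box.
Outer rectangle: 8.8 × 10.8, A = 95.04 in², x = 4.4 in, Ī = 613.32 in⁴.
Inner void (subtracted): 8 × 10, A = 80 in², x = 4.4 in, Ī = 426.67 in⁴.
By symmetry the centroid is at mid-width, x̄ = 4.4 in.
All pieces are centred on the vertical centroidal axis, so I = ΣĪ (holes subtracted) = 186.66 in⁴.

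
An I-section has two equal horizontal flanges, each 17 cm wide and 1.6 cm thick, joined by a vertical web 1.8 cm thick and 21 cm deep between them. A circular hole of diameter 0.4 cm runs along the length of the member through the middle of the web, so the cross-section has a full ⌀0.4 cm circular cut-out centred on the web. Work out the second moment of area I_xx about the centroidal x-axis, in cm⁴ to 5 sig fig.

Decompose the section into non-overlapping parts with the origin at the bottom-left of its bounding rectangle.
Bottom flange: 17 × 1.6, A = 27.2 cm², y = 0.8 cm, Ī = 5.802667 cm⁴.
Web: 1.8 × 21, A = 37.8 cm², y = 12.1 cm, Ī = 1389.15 cm⁴.
Top flange: 17 × 1.6, A = 27.2 cm², y = 23.4 cm, Ī = 5.802667 cm⁴.
Hole (subtracted): ⌀0.4, A = 0.1256637 cm², y = 12.1 cm, Ī = 0.001256637 cm⁴.
By symmetry the centroid is at mid-height, ȳ = 12.1 cm.
Transfer each piece to the centroidal x-axis using Ī + A·d² with d = y − 12.1:
  bottom flange: d = -11.3 cm → contributes +3478.971 cm⁴
  web: d = 0 cm → contributes +1389.15 cm⁴
  top flange: d = 11.3 cm → contributes +3478.971 cm⁴
  hole: d = 0 cm → contributes −0.001256637 cm⁴
Total I = 8347.09 cm⁴.

I_xx ≈ 8347.1 cm⁴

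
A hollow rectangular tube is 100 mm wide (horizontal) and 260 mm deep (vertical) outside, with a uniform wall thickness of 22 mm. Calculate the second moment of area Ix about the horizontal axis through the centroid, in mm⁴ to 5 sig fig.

Treat the section as a set of non-overlapping primitives; coordinates are from the bounding-box lower-left.
Outer rectangle: 100 × 260, A = 26 000 mm², y = 130 mm, Ī = 146 466 667 mm⁴.
Inner void (subtracted): 56 × 216, A = 12 096 mm², y = 130 mm, Ī = 47 029 248 mm⁴.
By symmetry the centroid is at mid-height, ȳ = 130 mm.
All pieces are centred on the horizontal axis through the centroid, so I = ΣĪ (holes subtracted) = 99 437 419 mm⁴.

Ix ≈ 9.9437 × 10⁷ mm⁴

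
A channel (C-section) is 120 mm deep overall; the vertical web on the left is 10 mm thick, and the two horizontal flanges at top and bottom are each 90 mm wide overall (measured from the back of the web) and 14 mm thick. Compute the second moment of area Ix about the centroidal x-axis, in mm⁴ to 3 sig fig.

Ix ≈ 7.77 × 10⁶ mm⁴

Split into non-overlapping primitives; take the origin at the lower-left of the bounding box.
Web: 10 × 120, A = 1 200 mm², y = 60 mm, Ī = 1 440 000 mm⁴.
Top flange (beyond web): 80 × 14, A = 1 120 mm², y = 113 mm, Ī = 18 293 mm⁴.
Bottom flange (beyond web): 80 × 14, A = 1 120 mm², y = 7 mm, Ī = 18 293 mm⁴.
By symmetry the centroid is at mid-height, ȳ = 60 mm.
Transfer each piece to the centroidal x-axis using Ī + A·d² with d = y − 60:
  web: d = 0 mm → contributes +1 440 000 mm⁴
  top flange (beyond web): d = 53 mm → contributes +3 164 373 mm⁴
  bottom flange (beyond web): d = -53 mm → contributes +3 164 373 mm⁴
Total I = 7 768 747 mm⁴.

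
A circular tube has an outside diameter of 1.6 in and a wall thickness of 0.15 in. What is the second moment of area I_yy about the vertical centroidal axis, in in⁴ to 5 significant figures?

I_yy ≈ 0.18150 in⁴

Treat the section as a set of non-overlapping primitives; coordinates are from the bounding-box lower-left.
Outer circle: ⌀1.6, A = 2.010619 in², x = 0.8 in, Ī = 0.3216991 in⁴.
Bore (subtracted): ⌀1.3, A = 1.327323 in², x = 0.8 in, Ī = 0.1401985 in⁴.
By symmetry the centroid is at mid-width, x̄ = 0.8 in.
All pieces are centred on the vertical centroidal axis, so I = ΣĪ (holes subtracted) = 0.1815006 in⁴.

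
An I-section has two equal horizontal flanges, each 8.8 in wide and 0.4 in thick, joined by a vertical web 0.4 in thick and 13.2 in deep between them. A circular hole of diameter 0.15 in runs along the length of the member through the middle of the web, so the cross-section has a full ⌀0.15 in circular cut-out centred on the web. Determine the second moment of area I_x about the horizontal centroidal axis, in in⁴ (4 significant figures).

I_x ≈ 402.3 in⁴

Break the section into simple shapes (no overlaps), measuring from the bottom-left corner of the bounding box.
Bottom flange: 8.8 × 0.4, A = 3.52 in², y = 0.2 in, Ī = 0.0469333 in⁴.
Web: 0.4 × 13.2, A = 5.28 in², y = 7 in, Ī = 76.6656 in⁴.
Top flange: 8.8 × 0.4, A = 3.52 in², y = 13.8 in, Ī = 0.0469333 in⁴.
Hole (subtracted): ⌀0.15, A = 0.0176715 in², y = 7 in, Ī = 0.0000248505 in⁴.
By symmetry the centroid is at mid-height, ȳ = 7 in.
Transfer each piece to the horizontal centroidal axis using Ī + A·d² with d = y − 7:
  bottom flange: d = -6.8 in → contributes +162.812 in⁴
  web: d = 0 in → contributes +76.6656 in⁴
  top flange: d = 6.8 in → contributes +162.812 in⁴
  hole: d = 0 in → contributes −0.0000248505 in⁴
Total I = 402.289 in⁴.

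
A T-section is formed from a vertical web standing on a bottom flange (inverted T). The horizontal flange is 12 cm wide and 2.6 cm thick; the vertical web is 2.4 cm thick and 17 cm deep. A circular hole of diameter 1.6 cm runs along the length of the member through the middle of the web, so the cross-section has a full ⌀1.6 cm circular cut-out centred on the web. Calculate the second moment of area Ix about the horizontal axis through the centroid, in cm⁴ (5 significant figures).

Ix ≈ 2660.5 cm⁴

Treat the section as a set of non-overlapping primitives; coordinates are from the bounding-box lower-left.
Flange: 12 × 2.6, A = 31.2 cm², y = 1.3 cm, Ī = 17.576 cm⁴.
Web: 2.4 × 17, A = 40.8 cm², y = 11.1 cm, Ī = 982.6 cm⁴.
Hole (subtracted): ⌀1.6, A = 2.010619 cm², y = 11.1 cm, Ī = 0.3216991 cm⁴.
Centroid: ȳ = ΣA·y / ΣA = 6.731337 cm.
Transfer each piece to the horizontal axis through the centroid using Ī + A·d² with d = y − 6.731337:
  flange: d = -5.431337 cm → contributes +937.958 cm⁴
  web: d = 4.368663 cm → contributes +1761.277 cm⁴
  hole: d = 4.368663 cm → contributes −38.6948 cm⁴
Total I = 2660.54 cm⁴.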